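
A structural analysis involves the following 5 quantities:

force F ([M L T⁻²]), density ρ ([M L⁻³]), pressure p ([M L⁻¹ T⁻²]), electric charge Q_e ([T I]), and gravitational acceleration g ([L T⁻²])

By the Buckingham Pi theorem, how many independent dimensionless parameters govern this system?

1

There are 5 variables and 4 base dimensions (M, L, T, I).
The dimension matrix has rank 4.
Independent dimensionless groups: 5 − 4 = 1.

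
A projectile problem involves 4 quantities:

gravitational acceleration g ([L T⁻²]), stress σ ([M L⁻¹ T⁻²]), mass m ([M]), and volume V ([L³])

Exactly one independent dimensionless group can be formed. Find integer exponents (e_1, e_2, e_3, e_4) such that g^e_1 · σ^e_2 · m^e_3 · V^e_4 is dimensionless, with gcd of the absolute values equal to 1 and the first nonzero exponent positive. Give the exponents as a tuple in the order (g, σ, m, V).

(3, -3, 3, -2)

M: e_1·(0) + e_2·(1) + e_3·(1) + e_4·(0) = 0
L: e_1·(1) + e_2·(-1) + e_3·(0) + e_4·(3) = 0
T: e_1·(-2) + e_2·(-2) + e_3·(0) + e_4·(0) = 0
Solving this homogeneous linear system for the smallest-integer solution (first nonzero entry positive) gives (3, -3, 3, -2).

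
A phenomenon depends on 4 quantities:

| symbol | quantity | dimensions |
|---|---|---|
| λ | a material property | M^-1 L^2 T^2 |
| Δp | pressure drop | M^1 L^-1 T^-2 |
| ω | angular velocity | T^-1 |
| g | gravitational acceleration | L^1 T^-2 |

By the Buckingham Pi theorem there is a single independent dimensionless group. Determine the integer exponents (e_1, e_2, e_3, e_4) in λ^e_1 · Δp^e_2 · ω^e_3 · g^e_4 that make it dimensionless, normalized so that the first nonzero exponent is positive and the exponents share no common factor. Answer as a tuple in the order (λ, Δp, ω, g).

(1, 1, 2, -1)

M: e_1·(-1) + e_2·(1) + e_3·(0) + e_4·(0) = 0
L: e_1·(2) + e_2·(-1) + e_3·(0) + e_4·(1) = 0
T: e_1·(2) + e_2·(-2) + e_3·(-1) + e_4·(-2) = 0
Solving this homogeneous linear system for the smallest-integer solution (first nonzero entry positive) gives (1, 1, 2, -1).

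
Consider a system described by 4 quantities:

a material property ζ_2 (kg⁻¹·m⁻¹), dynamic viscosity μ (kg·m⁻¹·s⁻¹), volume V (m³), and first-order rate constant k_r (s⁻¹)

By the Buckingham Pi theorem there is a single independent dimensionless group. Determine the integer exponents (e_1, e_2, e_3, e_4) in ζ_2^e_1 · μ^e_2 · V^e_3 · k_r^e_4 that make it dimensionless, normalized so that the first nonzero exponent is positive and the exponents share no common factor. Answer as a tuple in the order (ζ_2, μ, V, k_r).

(3, 3, 2, -3)

M: e_1·(-1) + e_2·(1) + e_3·(0) + e_4·(0) = 0
L: e_1·(-1) + e_2·(-1) + e_3·(3) + e_4·(0) = 0
T: e_1·(0) + e_2·(-1) + e_3·(0) + e_4·(-1) = 0
Solving this homogeneous linear system for the smallest-integer solution (first nonzero entry positive) gives (3, 3, 2, -3).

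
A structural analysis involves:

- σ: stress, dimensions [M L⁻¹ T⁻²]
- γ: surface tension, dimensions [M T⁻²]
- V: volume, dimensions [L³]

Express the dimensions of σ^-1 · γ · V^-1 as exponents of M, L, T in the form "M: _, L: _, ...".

Collect each base-dimension exponent across the product:
  M: −(1) + (1) − (0) = 0
  L: −(-1) + (0) − (3) = -2
  T: −(-2) + (-2) − (0) = 0
So the dimensions are [L⁻²].

M: 0, L: -2, T: 0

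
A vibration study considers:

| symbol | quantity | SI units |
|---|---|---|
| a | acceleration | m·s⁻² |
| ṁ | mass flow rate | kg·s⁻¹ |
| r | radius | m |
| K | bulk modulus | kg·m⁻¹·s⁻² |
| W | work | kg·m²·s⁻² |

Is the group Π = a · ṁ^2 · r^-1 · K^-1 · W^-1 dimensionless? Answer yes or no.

no

Sum the exponent of each base dimension across the product:
  M: [a]_M + 2·[ṁ]_M − [r]_M − [K]_M − [W]_M = (0) + 2·(1) − (0) − (1) − (1) = 0
  L: [a]_L + 2·[ṁ]_L − [r]_L − [K]_L − [W]_L = (1) + 2·(0) − (1) − (-1) − (2) = -1
  T: [a]_T + 2·[ṁ]_T − [r]_T − [K]_T − [W]_T = (-2) + 2·(-1) − (0) − (-2) − (-2) = 0
Net dimensions [L⁻¹] ≠ [1] — not dimensionless.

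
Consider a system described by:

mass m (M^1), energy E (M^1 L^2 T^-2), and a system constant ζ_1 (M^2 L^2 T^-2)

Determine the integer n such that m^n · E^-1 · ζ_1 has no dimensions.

Balance the M exponent: (1)·n from m, plus −(1) + (2) = 1 from the rest, must sum to zero.
n + 1 = 0, so n = -1.

-1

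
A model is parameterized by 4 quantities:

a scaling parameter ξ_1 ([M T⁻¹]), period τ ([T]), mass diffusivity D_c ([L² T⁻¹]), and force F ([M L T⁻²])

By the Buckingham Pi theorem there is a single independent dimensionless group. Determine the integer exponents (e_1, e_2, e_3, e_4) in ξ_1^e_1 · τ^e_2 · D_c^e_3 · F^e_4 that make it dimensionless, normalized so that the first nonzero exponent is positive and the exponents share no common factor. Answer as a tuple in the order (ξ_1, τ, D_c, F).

M: e_1·(1) + e_2·(0) + e_3·(0) + e_4·(1) = 0
L: e_1·(0) + e_2·(0) + e_3·(2) + e_4·(1) = 0
T: e_1·(-1) + e_2·(1) + e_3·(-1) + e_4·(-2) = 0
Solving this homogeneous linear system for the smallest-integer solution (first nonzero entry positive) gives (2, -1, 1, -2).

(2, -1, 1, -2)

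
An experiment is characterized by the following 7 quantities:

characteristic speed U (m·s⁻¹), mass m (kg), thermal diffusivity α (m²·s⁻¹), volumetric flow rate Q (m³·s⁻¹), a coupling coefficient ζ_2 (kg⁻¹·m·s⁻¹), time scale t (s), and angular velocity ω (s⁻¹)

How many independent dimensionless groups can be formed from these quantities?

4

There are 7 variables and 3 base dimensions (M, L, T).
The dimension matrix has rank 3.
Independent dimensionless groups: 7 − 3 = 4.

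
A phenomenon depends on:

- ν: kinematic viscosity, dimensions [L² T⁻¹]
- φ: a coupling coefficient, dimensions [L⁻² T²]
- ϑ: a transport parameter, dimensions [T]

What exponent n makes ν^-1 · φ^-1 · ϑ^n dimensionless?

1

Balance the T exponent: (1)·n from ϑ, plus −(-1) − (2) = -1 from the rest, must sum to zero.
n − 1 = 0, so n = 1.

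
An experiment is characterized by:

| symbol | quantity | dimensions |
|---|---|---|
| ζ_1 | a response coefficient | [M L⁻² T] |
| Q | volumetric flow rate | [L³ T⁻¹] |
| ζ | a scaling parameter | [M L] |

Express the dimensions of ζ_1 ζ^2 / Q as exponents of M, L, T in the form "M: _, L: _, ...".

M: 3, L: -3, T: 2

Collect each base-dimension exponent across the product:
  M: (1) − (0) + 2·(1) = 3
  L: (-2) − (3) + 2·(1) = -3
  T: (1) − (-1) + 2·(0) = 2
So the dimensions are [M³ L⁻³ T²].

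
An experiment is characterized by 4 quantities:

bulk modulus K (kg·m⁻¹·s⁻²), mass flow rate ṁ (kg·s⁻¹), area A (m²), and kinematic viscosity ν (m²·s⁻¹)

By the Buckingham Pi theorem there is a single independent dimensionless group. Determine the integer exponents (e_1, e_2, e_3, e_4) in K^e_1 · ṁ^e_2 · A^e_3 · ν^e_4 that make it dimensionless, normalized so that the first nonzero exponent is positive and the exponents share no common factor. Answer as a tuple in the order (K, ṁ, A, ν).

M: e_1·(1) + e_2·(1) + e_3·(0) + e_4·(0) = 0
L: e_1·(-1) + e_2·(0) + e_3·(2) + e_4·(2) = 0
T: e_1·(-2) + e_2·(-1) + e_3·(0) + e_4·(-1) = 0
Solving this homogeneous linear system for the smallest-integer solution (first nonzero entry positive) gives (2, -2, 3, -2).

(2, -2, 3, -2)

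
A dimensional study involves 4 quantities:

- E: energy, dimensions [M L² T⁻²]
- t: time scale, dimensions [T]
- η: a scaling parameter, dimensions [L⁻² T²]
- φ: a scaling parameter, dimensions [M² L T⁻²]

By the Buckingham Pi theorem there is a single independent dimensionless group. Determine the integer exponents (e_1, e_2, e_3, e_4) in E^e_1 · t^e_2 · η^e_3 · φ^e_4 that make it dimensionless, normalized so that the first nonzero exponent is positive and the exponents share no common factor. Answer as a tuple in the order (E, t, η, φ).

M: e_1·(1) + e_2·(0) + e_3·(0) + e_4·(2) = 0
L: e_1·(2) + e_2·(0) + e_3·(-2) + e_4·(1) = 0
T: e_1·(-2) + e_2·(1) + e_3·(2) + e_4·(-2) = 0
Solving this homogeneous linear system for the smallest-integer solution (first nonzero entry positive) gives (4, -2, 3, -2).

(4, -2, 3, -2)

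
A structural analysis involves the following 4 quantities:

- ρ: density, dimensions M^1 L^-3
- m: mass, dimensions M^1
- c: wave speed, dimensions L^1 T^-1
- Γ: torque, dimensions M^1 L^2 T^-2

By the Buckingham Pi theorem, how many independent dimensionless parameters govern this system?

There are 4 variables and 3 base dimensions (M, L, T).
The dimension matrix has rank 3.
Independent dimensionless groups: 4 − 3 = 1.

1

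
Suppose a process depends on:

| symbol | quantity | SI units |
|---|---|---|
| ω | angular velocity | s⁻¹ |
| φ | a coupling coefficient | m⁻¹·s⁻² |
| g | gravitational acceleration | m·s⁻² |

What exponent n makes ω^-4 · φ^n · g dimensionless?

Balance the L exponent: (-1)·n from φ, plus −4·(0) + (1) = 1 from the rest, must sum to zero.
−n + 1 = 0, so n = 1.

1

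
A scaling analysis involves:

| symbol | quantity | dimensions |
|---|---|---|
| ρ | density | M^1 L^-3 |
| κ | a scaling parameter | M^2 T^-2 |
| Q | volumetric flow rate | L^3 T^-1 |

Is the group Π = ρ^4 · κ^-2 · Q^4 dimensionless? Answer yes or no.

Sum the exponent of each base dimension across the product:
  M: 4·[ρ]_M − 2·[κ]_M + 4·[Q]_M = 4·(1) − 2·(2) + 4·(0) = 0
  L: 4·[ρ]_L − 2·[κ]_L + 4·[Q]_L = 4·(-3) − 2·(0) + 4·(3) = 0
  T: 4·[ρ]_T − 2·[κ]_T + 4·[Q]_T = 4·(0) − 2·(-2) + 4·(-1) = 0
All base exponents vanish — dimensionless.

yes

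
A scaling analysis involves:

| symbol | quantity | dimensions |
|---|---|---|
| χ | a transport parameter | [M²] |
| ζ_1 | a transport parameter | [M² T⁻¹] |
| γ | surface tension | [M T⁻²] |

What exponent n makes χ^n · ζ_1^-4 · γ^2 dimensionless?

Balance the M exponent: (2)·n from χ, plus −4·(2) + 2·(1) = -6 from the rest, must sum to zero.
2n − 6 = 0, so n = 3.

3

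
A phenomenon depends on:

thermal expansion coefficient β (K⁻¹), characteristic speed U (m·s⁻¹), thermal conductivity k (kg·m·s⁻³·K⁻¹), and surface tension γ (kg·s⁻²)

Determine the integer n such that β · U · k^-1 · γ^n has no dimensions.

Balance the M exponent: (1)·n from γ, plus (0) + (0) − (1) = -1 from the rest, must sum to zero.
n − 1 = 0, so n = 1.

1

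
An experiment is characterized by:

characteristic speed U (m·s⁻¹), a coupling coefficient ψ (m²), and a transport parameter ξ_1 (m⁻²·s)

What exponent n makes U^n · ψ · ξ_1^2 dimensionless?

Balance the L exponent: (1)·n from U, plus (2) + 2·(-2) = -2 from the rest, must sum to zero.
n − 2 = 0, so n = 2.

2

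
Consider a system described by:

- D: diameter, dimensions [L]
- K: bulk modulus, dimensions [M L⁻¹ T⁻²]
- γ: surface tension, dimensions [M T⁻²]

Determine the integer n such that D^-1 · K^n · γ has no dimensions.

-1

Balance the M exponent: (1)·n from K, plus −(0) + (1) = 1 from the rest, must sum to zero.
n + 1 = 0, so n = -1.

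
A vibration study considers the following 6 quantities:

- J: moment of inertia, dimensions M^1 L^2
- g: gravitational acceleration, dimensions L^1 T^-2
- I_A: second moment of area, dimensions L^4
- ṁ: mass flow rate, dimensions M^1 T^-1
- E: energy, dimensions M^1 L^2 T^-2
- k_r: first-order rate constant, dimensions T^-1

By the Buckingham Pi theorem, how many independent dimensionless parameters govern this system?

3

There are 6 variables and 3 base dimensions (M, L, T).
The dimension matrix has rank 3.
Independent dimensionless groups: 6 − 3 = 3.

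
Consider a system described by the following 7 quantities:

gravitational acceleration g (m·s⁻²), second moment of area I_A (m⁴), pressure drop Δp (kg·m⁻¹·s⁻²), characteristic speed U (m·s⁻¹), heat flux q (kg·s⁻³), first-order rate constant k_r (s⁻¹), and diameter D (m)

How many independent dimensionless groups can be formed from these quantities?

4

There are 7 variables and 3 base dimensions (M, L, T).
The dimension matrix has rank 3.
Independent dimensionless groups: 7 − 3 = 4.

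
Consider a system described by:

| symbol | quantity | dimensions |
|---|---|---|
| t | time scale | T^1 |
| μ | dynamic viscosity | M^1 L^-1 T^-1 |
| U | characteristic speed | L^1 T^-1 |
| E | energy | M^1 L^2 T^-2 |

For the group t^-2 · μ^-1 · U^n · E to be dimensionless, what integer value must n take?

Balance the L exponent: (1)·n from U, plus −2·(0) − (-1) + (2) = 3 from the rest, must sum to zero.
n + 3 = 0, so n = -3.

-3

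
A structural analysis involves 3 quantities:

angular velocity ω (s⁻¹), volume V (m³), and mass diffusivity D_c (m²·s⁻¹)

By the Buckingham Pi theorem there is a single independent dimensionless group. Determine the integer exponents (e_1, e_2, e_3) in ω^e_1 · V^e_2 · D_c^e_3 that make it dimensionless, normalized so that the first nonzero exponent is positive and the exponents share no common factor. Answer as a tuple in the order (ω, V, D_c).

(3, 2, -3)

L: e_1·(0) + e_2·(3) + e_3·(2) = 0
T: e_1·(-1) + e_2·(0) + e_3·(-1) = 0
Solving this homogeneous linear system for the smallest-integer solution (first nonzero entry positive) gives (3, 2, -3).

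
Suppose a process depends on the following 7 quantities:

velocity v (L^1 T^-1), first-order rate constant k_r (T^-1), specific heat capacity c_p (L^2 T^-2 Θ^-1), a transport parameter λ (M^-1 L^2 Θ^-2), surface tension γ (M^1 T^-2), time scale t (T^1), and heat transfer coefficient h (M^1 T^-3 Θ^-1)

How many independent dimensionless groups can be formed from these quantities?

There are 7 variables and 4 base dimensions (M, L, T, Θ).
The dimension matrix has rank 4.
Independent dimensionless groups: 7 − 4 = 3.

3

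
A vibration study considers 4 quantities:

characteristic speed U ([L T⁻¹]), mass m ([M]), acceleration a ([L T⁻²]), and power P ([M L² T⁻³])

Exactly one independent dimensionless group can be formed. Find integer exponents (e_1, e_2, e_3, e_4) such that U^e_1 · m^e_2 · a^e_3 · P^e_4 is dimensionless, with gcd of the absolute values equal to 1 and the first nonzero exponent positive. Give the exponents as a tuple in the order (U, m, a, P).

M: e_1·(0) + e_2·(1) + e_3·(0) + e_4·(1) = 0
L: e_1·(1) + e_2·(0) + e_3·(1) + e_4·(2) = 0
T: e_1·(-1) + e_2·(0) + e_3·(-2) + e_4·(-3) = 0
Solving this homogeneous linear system for the smallest-integer solution (first nonzero entry positive) gives (1, 1, 1, -1).

(1, 1, 1, -1)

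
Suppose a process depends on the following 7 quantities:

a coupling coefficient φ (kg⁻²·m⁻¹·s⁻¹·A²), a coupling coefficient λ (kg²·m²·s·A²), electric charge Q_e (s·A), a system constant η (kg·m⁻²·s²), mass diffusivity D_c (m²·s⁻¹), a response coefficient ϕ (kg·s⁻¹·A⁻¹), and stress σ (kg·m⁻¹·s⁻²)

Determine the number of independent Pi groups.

There are 7 variables and 4 base dimensions (M, L, T, I).
The dimension matrix has rank 4.
Independent dimensionless groups: 7 − 4 = 3.

3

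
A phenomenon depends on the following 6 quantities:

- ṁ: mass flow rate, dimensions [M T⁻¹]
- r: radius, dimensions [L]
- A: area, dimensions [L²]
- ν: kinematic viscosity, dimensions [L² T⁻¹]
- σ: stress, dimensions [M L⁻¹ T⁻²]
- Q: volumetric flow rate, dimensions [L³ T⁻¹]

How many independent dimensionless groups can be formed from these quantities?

3

There are 6 variables and 3 base dimensions (M, L, T).
The dimension matrix has rank 3.
Independent dimensionless groups: 6 − 3 = 3.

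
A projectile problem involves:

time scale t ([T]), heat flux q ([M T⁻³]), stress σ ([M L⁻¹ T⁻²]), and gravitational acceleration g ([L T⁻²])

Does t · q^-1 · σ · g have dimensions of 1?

yes

Sum the exponent of each base dimension across the product:
  M: [t]_M − [q]_M + [σ]_M + [g]_M = (0) − (1) + (1) + (0) = 0
  L: [t]_L − [q]_L + [σ]_L + [g]_L = (0) − (0) + (-1) + (1) = 0
  T: [t]_T − [q]_T + [σ]_T + [g]_T = (1) − (-3) + (-2) + (-2) = 0
All base exponents vanish — dimensionless.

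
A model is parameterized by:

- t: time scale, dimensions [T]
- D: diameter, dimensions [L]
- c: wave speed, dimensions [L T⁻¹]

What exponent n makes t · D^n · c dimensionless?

Balance the L exponent: (1)·n from D, plus (0) + (1) = 1 from the rest, must sum to zero.
n + 1 = 0, so n = -1.

-1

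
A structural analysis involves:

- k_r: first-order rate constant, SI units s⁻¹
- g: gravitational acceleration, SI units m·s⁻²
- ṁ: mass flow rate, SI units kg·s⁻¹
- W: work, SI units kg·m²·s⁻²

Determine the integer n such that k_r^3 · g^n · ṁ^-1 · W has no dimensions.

-2

Balance the L exponent: (1)·n from g, plus 3·(0) − (0) + (2) = 2 from the rest, must sum to zero.
n + 2 = 0, so n = -2.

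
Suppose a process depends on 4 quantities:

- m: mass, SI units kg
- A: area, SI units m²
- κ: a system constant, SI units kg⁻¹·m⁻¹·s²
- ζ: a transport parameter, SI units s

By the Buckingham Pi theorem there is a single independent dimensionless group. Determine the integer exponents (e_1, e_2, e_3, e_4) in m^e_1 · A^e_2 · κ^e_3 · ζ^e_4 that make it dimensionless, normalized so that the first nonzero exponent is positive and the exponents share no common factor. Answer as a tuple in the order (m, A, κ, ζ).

(2, 1, 2, -4)

M: e_1·(1) + e_2·(0) + e_3·(-1) + e_4·(0) = 0
L: e_1·(0) + e_2·(2) + e_3·(-1) + e_4·(0) = 0
T: e_1·(0) + e_2·(0) + e_3·(2) + e_4·(1) = 0
Solving this homogeneous linear system for the smallest-integer solution (first nonzero entry positive) gives (2, 1, 2, -4).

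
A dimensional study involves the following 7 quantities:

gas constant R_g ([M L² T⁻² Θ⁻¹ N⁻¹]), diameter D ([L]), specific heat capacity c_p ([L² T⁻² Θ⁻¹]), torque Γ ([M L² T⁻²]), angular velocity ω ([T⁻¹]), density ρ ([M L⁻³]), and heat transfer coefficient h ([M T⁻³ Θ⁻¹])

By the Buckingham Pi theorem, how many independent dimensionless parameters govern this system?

2

There are 7 variables and 5 base dimensions (M, L, T, Θ, N).
The dimension matrix has rank 5.
Independent dimensionless groups: 7 − 5 = 2.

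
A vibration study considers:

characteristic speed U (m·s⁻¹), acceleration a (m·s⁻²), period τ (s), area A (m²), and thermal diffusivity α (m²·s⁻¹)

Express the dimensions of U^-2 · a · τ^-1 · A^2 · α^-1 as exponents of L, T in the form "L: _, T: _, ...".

L: 1, T: 0

Collect each base-dimension exponent across the product:
  L: −2·(1) + (1) − (0) + 2·(2) − (2) = 1
  T: −2·(-1) + (-2) − (1) + 2·(0) − (-1) = 0
So the dimensions are [L].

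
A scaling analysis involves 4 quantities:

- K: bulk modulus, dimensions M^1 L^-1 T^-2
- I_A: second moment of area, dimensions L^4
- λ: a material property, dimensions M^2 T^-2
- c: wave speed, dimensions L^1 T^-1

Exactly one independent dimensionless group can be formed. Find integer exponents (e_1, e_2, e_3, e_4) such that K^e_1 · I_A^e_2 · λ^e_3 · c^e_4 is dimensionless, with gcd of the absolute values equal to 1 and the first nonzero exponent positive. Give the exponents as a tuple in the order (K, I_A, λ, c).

M: e_1·(1) + e_2·(0) + e_3·(2) + e_4·(0) = 0
L: e_1·(-1) + e_2·(4) + e_3·(0) + e_4·(1) = 0
T: e_1·(-2) + e_2·(0) + e_3·(-2) + e_4·(-1) = 0
Solving this homogeneous linear system for the smallest-integer solution (first nonzero entry positive) gives (2, 1, -1, -2).

(2, 1, -1, -2)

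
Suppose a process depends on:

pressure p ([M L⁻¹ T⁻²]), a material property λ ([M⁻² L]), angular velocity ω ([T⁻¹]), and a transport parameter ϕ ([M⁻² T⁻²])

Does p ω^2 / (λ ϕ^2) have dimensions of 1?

no

Sum the exponent of each base dimension across the product:
  M: [p]_M − [λ]_M + 2·[ω]_M − 2·[ϕ]_M = (1) − (-2) + 2·(0) − 2·(-2) = 7
  L: [p]_L − [λ]_L + 2·[ω]_L − 2·[ϕ]_L = (-1) − (1) + 2·(0) − 2·(0) = -2
  T: [p]_T − [λ]_T + 2·[ω]_T − 2·[ϕ]_T = (-2) − (0) + 2·(-1) − 2·(-2) = 0
Net dimensions [M⁷ L⁻²] ≠ [1] — not dimensionless.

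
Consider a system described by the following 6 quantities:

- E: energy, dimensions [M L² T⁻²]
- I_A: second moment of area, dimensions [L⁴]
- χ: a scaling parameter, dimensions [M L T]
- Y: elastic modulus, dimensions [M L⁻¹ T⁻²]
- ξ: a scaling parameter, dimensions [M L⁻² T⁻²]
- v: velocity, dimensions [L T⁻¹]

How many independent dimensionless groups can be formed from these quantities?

There are 6 variables and 3 base dimensions (M, L, T).
The dimension matrix has rank 3.
Independent dimensionless groups: 6 − 3 = 3.

3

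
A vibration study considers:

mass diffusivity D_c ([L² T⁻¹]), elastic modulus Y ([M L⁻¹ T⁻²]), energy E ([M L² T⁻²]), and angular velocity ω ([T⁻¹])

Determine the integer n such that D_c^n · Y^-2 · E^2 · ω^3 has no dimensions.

-3

Balance the L exponent: (2)·n from D_c, plus −2·(-1) + 2·(2) + 3·(0) = 6 from the rest, must sum to zero.
2n + 6 = 0, so n = -3.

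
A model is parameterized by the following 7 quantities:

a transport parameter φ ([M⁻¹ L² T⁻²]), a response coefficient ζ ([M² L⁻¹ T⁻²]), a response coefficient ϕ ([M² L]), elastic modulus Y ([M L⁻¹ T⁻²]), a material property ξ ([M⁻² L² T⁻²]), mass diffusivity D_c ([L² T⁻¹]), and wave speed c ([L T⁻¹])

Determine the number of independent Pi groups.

4

There are 7 variables and 3 base dimensions (M, L, T).
The dimension matrix has rank 3.
Independent dimensionless groups: 7 − 3 = 4.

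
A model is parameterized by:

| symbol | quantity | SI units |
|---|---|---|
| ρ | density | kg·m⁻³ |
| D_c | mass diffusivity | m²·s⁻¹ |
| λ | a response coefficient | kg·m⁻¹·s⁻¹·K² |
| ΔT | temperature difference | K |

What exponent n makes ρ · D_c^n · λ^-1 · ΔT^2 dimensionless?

Balance the L exponent: (2)·n from D_c, plus (-3) − (-1) + 2·(0) = -2 from the rest, must sum to zero.
2n − 2 = 0, so n = 1.

1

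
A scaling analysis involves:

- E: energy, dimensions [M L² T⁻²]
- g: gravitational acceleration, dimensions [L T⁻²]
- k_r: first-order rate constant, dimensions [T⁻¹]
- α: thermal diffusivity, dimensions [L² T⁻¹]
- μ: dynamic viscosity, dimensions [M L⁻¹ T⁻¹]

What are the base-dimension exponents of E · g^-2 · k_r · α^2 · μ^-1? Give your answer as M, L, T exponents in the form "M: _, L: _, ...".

Collect each base-dimension exponent across the product:
  M: (1) − 2·(0) + (0) + 2·(0) − (1) = 0
  L: (2) − 2·(1) + (0) + 2·(2) − (-1) = 5
  T: (-2) − 2·(-2) + (-1) + 2·(-1) − (-1) = 0
So the dimensions are [L⁵].

M: 0, L: 5, T: 0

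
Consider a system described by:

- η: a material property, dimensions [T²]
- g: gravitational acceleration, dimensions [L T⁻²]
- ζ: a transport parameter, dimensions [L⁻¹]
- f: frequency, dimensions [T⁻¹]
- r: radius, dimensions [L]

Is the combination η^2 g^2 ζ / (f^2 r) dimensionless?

Sum the exponent of each base dimension across the product:
  L: 2·[η]_L + 2·[g]_L + [ζ]_L − 2·[f]_L − [r]_L = 2·(0) + 2·(1) + (-1) − 2·(0) − (1) = 0
  T: 2·[η]_T + 2·[g]_T + [ζ]_T − 2·[f]_T − [r]_T = 2·(2) + 2·(-2) + (0) − 2·(-1) − (0) = 2
Net dimensions [T²] ≠ [1] — not dimensionless.

no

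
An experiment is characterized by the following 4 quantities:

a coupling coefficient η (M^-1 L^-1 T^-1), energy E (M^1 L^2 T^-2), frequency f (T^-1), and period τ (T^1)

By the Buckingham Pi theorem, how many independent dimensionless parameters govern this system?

1

There are 4 variables and 3 base dimensions (M, L, T).
The dimension matrix has rank 3.
Independent dimensionless groups: 4 − 3 = 1.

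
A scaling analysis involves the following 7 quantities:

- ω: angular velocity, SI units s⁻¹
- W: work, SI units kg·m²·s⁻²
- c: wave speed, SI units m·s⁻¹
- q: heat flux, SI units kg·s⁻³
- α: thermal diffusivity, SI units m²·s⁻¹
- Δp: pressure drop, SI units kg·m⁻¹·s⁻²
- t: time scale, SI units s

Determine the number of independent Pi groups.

4

There are 7 variables and 3 base dimensions (M, L, T).
The dimension matrix has rank 3.
Independent dimensionless groups: 7 − 3 = 4.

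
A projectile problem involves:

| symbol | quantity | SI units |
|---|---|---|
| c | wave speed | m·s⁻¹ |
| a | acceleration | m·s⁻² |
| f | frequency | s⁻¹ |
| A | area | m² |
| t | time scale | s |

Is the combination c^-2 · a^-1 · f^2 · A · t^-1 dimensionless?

Sum the exponent of each base dimension across the product:
  L: −2·[c]_L − [a]_L + 2·[f]_L + [A]_L − [t]_L = −2·(1) − (1) + 2·(0) + (2) − (0) = -1
  T: −2·[c]_T − [a]_T + 2·[f]_T + [A]_T − [t]_T = −2·(-1) − (-2) + 2·(-1) + (0) − (1) = 1
Net dimensions [L⁻¹ T] ≠ [1] — not dimensionless.

no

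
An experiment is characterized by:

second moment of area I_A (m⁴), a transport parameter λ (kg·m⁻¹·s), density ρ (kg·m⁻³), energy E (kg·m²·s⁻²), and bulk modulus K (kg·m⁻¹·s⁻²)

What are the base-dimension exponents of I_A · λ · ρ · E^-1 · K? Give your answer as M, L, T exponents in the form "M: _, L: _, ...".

Collect each base-dimension exponent across the product:
  M: (0) + (1) + (1) − (1) + (1) = 2
  L: (4) + (-1) + (-3) − (2) + (-1) = -3
  T: (0) + (1) + (0) − (-2) + (-2) = 1
So the dimensions are [M² L⁻³ T].

M: 2, L: -3, T: 1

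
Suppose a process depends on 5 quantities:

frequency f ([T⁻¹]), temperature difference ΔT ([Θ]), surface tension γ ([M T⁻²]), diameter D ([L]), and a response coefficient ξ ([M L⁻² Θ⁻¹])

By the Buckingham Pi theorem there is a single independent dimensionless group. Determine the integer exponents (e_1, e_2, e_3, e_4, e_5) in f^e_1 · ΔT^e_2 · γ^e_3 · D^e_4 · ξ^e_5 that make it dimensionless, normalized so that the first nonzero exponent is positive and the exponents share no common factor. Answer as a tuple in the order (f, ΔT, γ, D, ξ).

(2, 1, -1, 2, 1)

M: e_1·(0) + e_2·(0) + e_3·(1) + e_4·(0) + e_5·(1) = 0
L: e_1·(0) + e_2·(0) + e_3·(0) + e_4·(1) + e_5·(-2) = 0
T: e_1·(-1) + e_2·(0) + e_3·(-2) + e_4·(0) + e_5·(0) = 0
Θ: e_1·(0) + e_2·(1) + e_3·(0) + e_4·(0) + e_5·(-1) = 0
Solving this homogeneous linear system for the smallest-integer solution (first nonzero entry positive) gives (2, 1, -1, 2, 1).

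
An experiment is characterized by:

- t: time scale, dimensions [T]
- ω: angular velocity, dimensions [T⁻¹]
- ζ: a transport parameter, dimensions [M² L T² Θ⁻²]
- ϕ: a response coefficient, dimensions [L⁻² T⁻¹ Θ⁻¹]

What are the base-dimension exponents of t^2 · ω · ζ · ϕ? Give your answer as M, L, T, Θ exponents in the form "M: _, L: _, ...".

M: 2, L: -1, T: 2, Θ: -3

Collect each base-dimension exponent across the product:
  M: 2·(0) + (0) + (2) + (0) = 2
  L: 2·(0) + (0) + (1) + (-2) = -1
  T: 2·(1) + (-1) + (2) + (-1) = 2
  Θ: 2·(0) + (0) + (-2) + (-1) = -3
So the dimensions are [M² L⁻¹ T² Θ⁻³].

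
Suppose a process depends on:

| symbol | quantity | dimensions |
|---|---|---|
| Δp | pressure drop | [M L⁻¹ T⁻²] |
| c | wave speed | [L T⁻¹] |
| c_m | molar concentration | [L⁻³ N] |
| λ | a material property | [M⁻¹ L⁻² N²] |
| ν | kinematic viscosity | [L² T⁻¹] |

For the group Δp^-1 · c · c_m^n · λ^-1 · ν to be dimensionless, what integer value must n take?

Balance the L exponent: (-3)·n from c_m, plus −(-1) + (1) − (-2) + (2) = 6 from the rest, must sum to zero.
-3n + 6 = 0, so n = 2.

2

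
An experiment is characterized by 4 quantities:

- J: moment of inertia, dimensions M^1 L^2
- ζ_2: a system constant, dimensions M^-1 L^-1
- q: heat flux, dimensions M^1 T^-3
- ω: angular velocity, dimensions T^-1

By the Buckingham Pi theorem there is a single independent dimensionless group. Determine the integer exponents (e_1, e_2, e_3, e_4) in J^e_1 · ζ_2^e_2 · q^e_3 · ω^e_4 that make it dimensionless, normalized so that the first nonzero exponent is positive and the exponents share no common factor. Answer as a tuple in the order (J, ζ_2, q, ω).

(1, 2, 1, -3)

M: e_1·(1) + e_2·(-1) + e_3·(1) + e_4·(0) = 0
L: e_1·(2) + e_2·(-1) + e_3·(0) + e_4·(0) = 0
T: e_1·(0) + e_2·(0) + e_3·(-3) + e_4·(-1) = 0
Solving this homogeneous linear system for the smallest-integer solution (first nonzero entry positive) gives (1, 2, 1, -3).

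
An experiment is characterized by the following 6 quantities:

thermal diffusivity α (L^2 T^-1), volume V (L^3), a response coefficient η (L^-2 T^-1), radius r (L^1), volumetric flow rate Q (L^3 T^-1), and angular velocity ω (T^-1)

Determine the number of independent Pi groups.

There are 6 variables and 2 base dimensions (L, T).
The dimension matrix has rank 2.
Independent dimensionless groups: 6 − 2 = 4.

4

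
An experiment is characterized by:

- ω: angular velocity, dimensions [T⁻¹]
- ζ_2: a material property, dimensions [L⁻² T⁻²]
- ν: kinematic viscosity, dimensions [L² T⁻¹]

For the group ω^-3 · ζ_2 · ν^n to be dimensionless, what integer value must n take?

Balance the L exponent: (2)·n from ν, plus −3·(0) + (-2) = -2 from the rest, must sum to zero.
2n − 2 = 0, so n = 1.

1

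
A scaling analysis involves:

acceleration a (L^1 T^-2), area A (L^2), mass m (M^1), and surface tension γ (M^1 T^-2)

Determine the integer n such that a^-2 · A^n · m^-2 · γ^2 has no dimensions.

Balance the L exponent: (2)·n from A, plus −2·(1) − 2·(0) + 2·(0) = -2 from the rest, must sum to zero.
2n − 2 = 0, so n = 1.

1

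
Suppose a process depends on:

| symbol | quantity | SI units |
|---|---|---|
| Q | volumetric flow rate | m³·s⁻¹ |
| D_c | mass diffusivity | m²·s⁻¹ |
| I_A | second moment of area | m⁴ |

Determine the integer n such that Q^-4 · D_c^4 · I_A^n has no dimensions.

1

Balance the L exponent: (4)·n from I_A, plus −4·(3) + 4·(2) = -4 from the rest, must sum to zero.
4n − 4 = 0, so n = 1.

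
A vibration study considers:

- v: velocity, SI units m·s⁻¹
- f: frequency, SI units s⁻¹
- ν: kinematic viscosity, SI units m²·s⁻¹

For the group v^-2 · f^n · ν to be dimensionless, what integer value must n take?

Balance the T exponent: (-1)·n from f, plus −2·(-1) + (-1) = 1 from the rest, must sum to zero.
−n + 1 = 0, so n = 1.

1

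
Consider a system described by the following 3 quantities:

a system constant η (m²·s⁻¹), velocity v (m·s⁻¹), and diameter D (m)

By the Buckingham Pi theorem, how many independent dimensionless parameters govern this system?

There are 3 variables and 2 base dimensions (L, T).
The dimension matrix has rank 2.
Independent dimensionless groups: 3 − 2 = 1.

1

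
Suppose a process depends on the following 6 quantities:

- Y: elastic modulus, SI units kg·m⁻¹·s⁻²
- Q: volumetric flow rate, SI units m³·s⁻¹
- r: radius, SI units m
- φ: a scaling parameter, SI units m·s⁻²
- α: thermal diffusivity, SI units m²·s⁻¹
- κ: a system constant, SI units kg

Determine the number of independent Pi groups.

3

There are 6 variables and 3 base dimensions (M, L, T).
The dimension matrix has rank 3.
Independent dimensionless groups: 6 − 3 = 3.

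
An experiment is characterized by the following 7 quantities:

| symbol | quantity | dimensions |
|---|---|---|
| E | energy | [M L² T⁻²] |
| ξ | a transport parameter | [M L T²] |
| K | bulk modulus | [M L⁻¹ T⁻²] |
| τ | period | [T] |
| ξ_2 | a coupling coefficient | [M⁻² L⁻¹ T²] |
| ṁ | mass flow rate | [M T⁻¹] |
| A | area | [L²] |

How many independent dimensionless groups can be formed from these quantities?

There are 7 variables and 3 base dimensions (M, L, T).
The dimension matrix has rank 3.
Independent dimensionless groups: 7 − 3 = 4.

4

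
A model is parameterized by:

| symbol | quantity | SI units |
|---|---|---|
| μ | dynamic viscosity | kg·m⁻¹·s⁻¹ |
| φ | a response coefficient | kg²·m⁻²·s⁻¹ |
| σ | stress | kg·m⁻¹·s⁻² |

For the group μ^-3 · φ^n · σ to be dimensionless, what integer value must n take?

1

Balance the M exponent: (2)·n from φ, plus −3·(1) + (1) = -2 from the rest, must sum to zero.
2n − 2 = 0, so n = 1.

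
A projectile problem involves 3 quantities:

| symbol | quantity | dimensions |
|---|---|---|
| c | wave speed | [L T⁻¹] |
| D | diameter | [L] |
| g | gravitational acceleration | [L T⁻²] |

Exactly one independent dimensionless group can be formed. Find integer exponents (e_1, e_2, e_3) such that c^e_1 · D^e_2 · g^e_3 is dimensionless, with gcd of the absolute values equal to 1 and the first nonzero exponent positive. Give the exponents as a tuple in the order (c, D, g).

L: e_1·(1) + e_2·(1) + e_3·(1) = 0
T: e_1·(-1) + e_2·(0) + e_3·(-2) = 0
Solving this homogeneous linear system for the smallest-integer solution (first nonzero entry positive) gives (2, -1, -1).

(2, -1, -1)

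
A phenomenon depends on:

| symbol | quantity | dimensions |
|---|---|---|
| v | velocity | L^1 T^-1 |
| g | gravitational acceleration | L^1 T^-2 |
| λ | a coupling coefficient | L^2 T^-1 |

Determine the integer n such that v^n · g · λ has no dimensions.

Balance the L exponent: (1)·n from v, plus (1) + (2) = 3 from the rest, must sum to zero.
n + 3 = 0, so n = -3.

-3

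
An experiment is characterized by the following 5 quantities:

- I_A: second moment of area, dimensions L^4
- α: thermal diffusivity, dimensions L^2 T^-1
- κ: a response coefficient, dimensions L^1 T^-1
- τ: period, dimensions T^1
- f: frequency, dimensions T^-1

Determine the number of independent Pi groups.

3

There are 5 variables and 2 base dimensions (L, T).
The dimension matrix has rank 2.
Independent dimensionless groups: 5 − 2 = 3.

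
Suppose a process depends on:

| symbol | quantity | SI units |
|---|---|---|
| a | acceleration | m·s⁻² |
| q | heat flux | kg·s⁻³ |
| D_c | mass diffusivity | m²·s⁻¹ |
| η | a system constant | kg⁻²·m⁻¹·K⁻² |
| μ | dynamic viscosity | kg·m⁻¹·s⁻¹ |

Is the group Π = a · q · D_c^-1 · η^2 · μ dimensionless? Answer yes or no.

no

Sum the exponent of each base dimension across the product:
  M: [a]_M + [q]_M − [D_c]_M + 2·[η]_M + [μ]_M = (0) + (1) − (0) + 2·(-2) + (1) = -2
  L: [a]_L + [q]_L − [D_c]_L + 2·[η]_L + [μ]_L = (1) + (0) − (2) + 2·(-1) + (-1) = -4
  T: [a]_T + [q]_T − [D_c]_T + 2·[η]_T + [μ]_T = (-2) + (-3) − (-1) + 2·(0) + (-1) = -5
  Θ: [a]_Θ + [q]_Θ − [D_c]_Θ + 2·[η]_Θ + [μ]_Θ = (0) + (0) − (0) + 2·(-2) + (0) = -4
Net dimensions [M⁻² L⁻⁴ T⁻⁵ Θ⁻⁴] ≠ [1] — not dimensionless.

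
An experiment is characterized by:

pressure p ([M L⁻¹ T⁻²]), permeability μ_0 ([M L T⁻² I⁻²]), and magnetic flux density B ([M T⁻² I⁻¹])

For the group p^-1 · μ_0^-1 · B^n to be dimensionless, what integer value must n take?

Balance the M exponent: (1)·n from B, plus −(1) − (1) = -2 from the rest, must sum to zero.
n − 2 = 0, so n = 2.

2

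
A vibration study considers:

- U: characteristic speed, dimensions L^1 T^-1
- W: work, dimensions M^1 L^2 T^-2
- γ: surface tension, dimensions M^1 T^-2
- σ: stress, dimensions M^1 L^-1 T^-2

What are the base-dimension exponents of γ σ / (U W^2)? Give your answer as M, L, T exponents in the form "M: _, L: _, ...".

M: 0, L: -6, T: 1

Collect each base-dimension exponent across the product:
  M: −(0) − 2·(1) + (1) + (1) = 0
  L: −(1) − 2·(2) + (0) + (-1) = -6
  T: −(-1) − 2·(-2) + (-2) + (-2) = 1
So the dimensions are [L⁻⁶ T].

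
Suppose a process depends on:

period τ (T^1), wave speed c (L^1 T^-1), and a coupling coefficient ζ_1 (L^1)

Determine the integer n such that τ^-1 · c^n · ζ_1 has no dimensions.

Balance the L exponent: (1)·n from c, plus −(0) + (1) = 1 from the rest, must sum to zero.
n + 1 = 0, so n = -1.

-1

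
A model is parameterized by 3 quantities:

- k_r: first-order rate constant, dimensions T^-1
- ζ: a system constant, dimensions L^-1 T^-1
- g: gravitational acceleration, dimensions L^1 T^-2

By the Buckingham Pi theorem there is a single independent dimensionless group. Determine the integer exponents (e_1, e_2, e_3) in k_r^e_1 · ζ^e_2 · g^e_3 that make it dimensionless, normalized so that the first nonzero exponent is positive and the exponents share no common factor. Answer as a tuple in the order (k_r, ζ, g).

(3, -1, -1)

L: e_1·(0) + e_2·(-1) + e_3·(1) = 0
T: e_1·(-1) + e_2·(-1) + e_3·(-2) = 0
Solving this homogeneous linear system for the smallest-integer solution (first nonzero entry positive) gives (3, -1, -1).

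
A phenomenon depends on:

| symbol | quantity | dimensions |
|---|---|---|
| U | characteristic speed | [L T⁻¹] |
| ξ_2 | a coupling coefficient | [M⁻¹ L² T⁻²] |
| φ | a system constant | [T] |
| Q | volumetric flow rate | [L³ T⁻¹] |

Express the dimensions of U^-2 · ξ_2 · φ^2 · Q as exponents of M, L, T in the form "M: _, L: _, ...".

M: -1, L: 3, T: 1

Collect each base-dimension exponent across the product:
  M: −2·(0) + (-1) + 2·(0) + (0) = -1
  L: −2·(1) + (2) + 2·(0) + (3) = 3
  T: −2·(-1) + (-2) + 2·(1) + (-1) = 1
So the dimensions are [M⁻¹ L³ T].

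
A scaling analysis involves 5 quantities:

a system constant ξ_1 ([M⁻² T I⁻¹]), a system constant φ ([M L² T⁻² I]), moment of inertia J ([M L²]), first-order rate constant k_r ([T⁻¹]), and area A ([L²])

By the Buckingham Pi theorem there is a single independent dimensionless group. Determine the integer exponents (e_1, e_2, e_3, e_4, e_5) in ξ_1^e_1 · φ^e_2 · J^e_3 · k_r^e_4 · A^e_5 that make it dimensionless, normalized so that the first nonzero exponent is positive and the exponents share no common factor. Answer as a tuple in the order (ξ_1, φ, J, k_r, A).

M: e_1·(-2) + e_2·(1) + e_3·(1) + e_4·(0) + e_5·(0) = 0
L: e_1·(0) + e_2·(2) + e_3·(2) + e_4·(0) + e_5·(2) = 0
T: e_1·(1) + e_2·(-2) + e_3·(0) + e_4·(-1) + e_5·(0) = 0
I: e_1·(-1) + e_2·(1) + e_3·(0) + e_4·(0) + e_5·(0) = 0
Solving this homogeneous linear system for the smallest-integer solution (first nonzero entry positive) gives (1, 1, 1, -1, -2).

(1, 1, 1, -1, -2)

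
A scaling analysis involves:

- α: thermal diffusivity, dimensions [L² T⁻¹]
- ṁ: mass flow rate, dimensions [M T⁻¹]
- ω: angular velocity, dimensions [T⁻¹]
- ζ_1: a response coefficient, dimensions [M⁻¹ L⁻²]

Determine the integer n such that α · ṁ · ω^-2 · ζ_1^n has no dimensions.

Balance the M exponent: (-1)·n from ζ_1, plus (0) + (1) − 2·(0) = 1 from the rest, must sum to zero.
−n + 1 = 0, so n = 1.

1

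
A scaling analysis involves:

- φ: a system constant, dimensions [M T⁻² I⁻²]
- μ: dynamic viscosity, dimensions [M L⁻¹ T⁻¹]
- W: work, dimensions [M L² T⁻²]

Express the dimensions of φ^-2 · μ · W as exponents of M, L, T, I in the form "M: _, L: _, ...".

Collect each base-dimension exponent across the product:
  M: −2·(1) + (1) + (1) = 0
  L: −2·(0) + (-1) + (2) = 1
  T: −2·(-2) + (-1) + (-2) = 1
  I: −2·(-2) + (0) + (0) = 4
So the dimensions are [L T I⁴].

M: 0, L: 1, T: 1, I: 4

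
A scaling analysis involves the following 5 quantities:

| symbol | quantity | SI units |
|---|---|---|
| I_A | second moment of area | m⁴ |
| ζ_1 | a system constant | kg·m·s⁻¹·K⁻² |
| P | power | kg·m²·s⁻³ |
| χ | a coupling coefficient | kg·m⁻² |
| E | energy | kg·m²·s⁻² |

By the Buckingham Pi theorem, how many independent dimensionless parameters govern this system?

1

There are 5 variables and 4 base dimensions (M, L, T, Θ).
The dimension matrix has rank 4.
Independent dimensionless groups: 5 − 4 = 1.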